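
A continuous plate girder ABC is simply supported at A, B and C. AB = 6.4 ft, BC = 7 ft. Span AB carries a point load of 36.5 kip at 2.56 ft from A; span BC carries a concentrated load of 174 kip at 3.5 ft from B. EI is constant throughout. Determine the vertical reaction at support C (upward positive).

Release continuity at B by inserting a hinge; the redundant is the internal moment M_B. The primary structure is two simply-supported spans AB and BC.
Discontinuity in slope at B on the released structure — sum the simple-span end rotations:
  span AB: point load 36.5 at a = 2.56: Pab(L + a)/(6LEI) = 83.72/EI
  span BC: point load 174 at a = 3.5: Pab(L + b)/(6LEI) = 532.9/EI
  relative rotation θ_0 = (83.72 + 532.9)/EI = 616.6/EI
A unit hogging moment at B produces rotation L₁/(3EI) + L₂/(3EI) = 4.467/EI.
Slope continuity at B: θ_0 = M_B·4.467/EI, so M_B = 616.6/4.467 = 138 kip·ft (hogging).
Span BC, ΣM about C: R_B^{BC}·7 = 609 + 138, so R_B^{BC} = 106.7 kip and R_C = 174 − 106.7 = 67.28 kip.

R_C = 67.28 kip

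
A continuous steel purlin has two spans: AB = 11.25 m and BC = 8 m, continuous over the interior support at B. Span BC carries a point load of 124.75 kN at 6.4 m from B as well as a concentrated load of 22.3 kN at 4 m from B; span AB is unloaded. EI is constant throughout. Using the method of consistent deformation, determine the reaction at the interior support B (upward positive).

Insert a hinge at B; M_B is the redundant, and each span becomes simply supported.
End slopes at the hinge B, treating each span as simply supported:
  span BC: point load 124.75 at a = 6.4: Pab(L + b)/(6LEI) = 255.5/EI
  span BC: point load 22.3 at a = 4: Pab(L + b)/(6LEI) = 89.2/EI
  relative rotation θ_0 = (0 + 344.7)/EI = 344.7/EI
A unit hogging moment at B produces rotation L₁/(3EI) + L₂/(3EI) = 6.417/EI.
Slope continuity at B: θ_0 = M_B·6.417/EI, so M_B = 344.7/6.417 = 53.72 kN·m (hogging).
Span AB, ΣM about A with M_B applied at B: R_B^{AB}·11.25 = 0 + 53.72, so R_B^{AB} = 4.775 kN and R_A = 0 − 4.775 = -4.775 kN.
Span BC, ΣM about C: R_B^{BC}·8 = 288.8 + 53.72, so R_B^{BC} = 42.81 kN and R_C = 147.1 − 42.81 = 104.2 kN.
R_B = 4.775 + 42.81 = 47.59 kN.

R_B = 47.59 kN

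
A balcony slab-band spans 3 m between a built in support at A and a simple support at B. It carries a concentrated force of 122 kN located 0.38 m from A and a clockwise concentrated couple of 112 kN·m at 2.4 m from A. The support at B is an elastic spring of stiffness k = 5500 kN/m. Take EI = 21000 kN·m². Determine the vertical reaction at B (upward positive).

Choose R_B as the redundant. The primary structure is the cantilever fixed at A.
Primary-structure tip deflection at B by superposition:
  point load 122 at a = 0.38: Pa²(3L − a)/(6EI) = 25.31/EI
  clockwise couple 112 at a = 2.4: M₀a(2L − a)/(2EI) = 483.8/EI
  δ_0 = 509.1/EI
Tip deflection under a unit load at B: L³/(3EI) = 9/EI.
With EI = 21000 kN·m²: δ_0 = 0.024245 m and δ_{BB} = 0.000429 m/kN.
Compatibility — the spring shortens by R_B/k under the reaction it provides: δ_0 − R_B·δ_{BB} = R_B/k. With 1/k = 0.000182 m/kN, R_B = δ_0 / (δ_{BB} + 1/k) = 0.024245 / (0.000429 + 0.000182) = 39.72 kN.

R_B = 39.72 kN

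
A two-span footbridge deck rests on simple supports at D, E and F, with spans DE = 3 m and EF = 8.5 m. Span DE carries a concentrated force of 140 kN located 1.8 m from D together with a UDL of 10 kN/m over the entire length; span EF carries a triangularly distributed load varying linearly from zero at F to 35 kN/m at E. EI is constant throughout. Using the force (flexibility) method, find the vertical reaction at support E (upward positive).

R_E = 265.2 kN

Release continuity at E by inserting a hinge; the redundant is the internal moment M_E. The primary structure is two simply-supported spans DE and EF.
Rotations at E on the released spans (each span's end-slope, ×1/EI):
  span DE: point load 140 at a = 1.8: Pab(L + a)/(6LEI) = 80.64/EI
  span DE: UDL 10: wL³/(24EI) = 11.25/EI
  span EF: triangular load, peak 35: w₀L³/(45EI) = 477.7/EI
  relative rotation θ_0 = (91.89 + 477.7)/EI = 569.5/EI
A unit hogging moment at E produces rotation L₁/(3EI) + L₂/(3EI) = 3.833/EI.
Slope continuity at E: θ_0 = M_E·3.833/EI, so M_E = 569.5/3.833 = 148.6 kN·m (hogging).
Span DE, ΣM about D with M_E applied at E: R_E^{DE}·3 = 297 + 148.6, so R_E^{DE} = 148.5 kN and R_D = 170 − 148.5 = 21.47 kN.
Span EF, ΣM about F: R_E^{EF}·8.5 = 842.9 + 148.6, so R_E^{EF} = 116.6 kN and R_F = 148.8 − 116.6 = 32.1 kN.
R_E = 148.5 + 116.6 = 265.2 kN.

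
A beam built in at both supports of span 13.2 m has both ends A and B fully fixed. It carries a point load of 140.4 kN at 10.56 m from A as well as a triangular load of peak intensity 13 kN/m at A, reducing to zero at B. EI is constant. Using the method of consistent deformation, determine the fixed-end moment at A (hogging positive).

Take the two fixed-end moments M_A, M_B as redundants; the released structure is the simple span AB.
End rotations of the released simple span under the applied load (×1/EI):
  at A: point load 140.4 at a = 10.56: Pab(L + b)/(6LEI) = 782.8/EI
  at B: point load 140.4 at a = 10.56: Pab(L + a)/(6LEI) = 1174/EI
  at A: triangular load, peak 13: w₀L³/(45EI) = 664.4/EI
  at B: triangular load, peak 13: 7w₀L³/(360EI) = 581.4/EI
  θ_A0 = 1447/EI,  θ_B0 = 1756/EI
Flexibility coefficients: a unit moment at one end gives L/(3EI) there and L/(6EI) at the far end, so f₁₁ = f₂₂ = 4.4/EI and f₁₂ = f₂₁ = 2.2/EI.
Compatibility — zero rotation at each built-in end:
  4.4 M_A + 2.2 M_B = 1447
  2.2 M_A + 4.4 M_B = 1756
Solving the pair gives M_A = 172.6 kN·m and M_B = 312.7 kN·m (hogging).

M_A = 172.6 kN·m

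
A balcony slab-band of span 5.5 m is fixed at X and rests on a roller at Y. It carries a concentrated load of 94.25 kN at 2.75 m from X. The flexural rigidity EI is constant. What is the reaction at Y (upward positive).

R_Y = 29.45 kN

Choose R_Y as the redundant. The primary structure is the cantilever fixed at X.
Deflection at Y on the released cantilever, summing each load's contribution:
  point load 94.25 at a = 2.75: Pa²(3L − a)/(6EI) = 1633/EI
Flexibility coefficient — unit upward force at Y: δ_{YY} = L³/(3EI) = 55.46/EI.
The prop prevents deflection at Y: R_Y = δ_0/δ_{YY} = 1633/55.46 = 29.45 kN.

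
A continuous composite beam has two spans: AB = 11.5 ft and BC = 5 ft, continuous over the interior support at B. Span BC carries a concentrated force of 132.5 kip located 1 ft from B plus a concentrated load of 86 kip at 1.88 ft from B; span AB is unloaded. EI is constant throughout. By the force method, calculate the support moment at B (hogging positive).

M_B = 53.73 kip·ft

Insert a hinge at B; M_B is the redundant, and each span becomes simply supported.
End slopes at the hinge B, treating each span as simply supported:
  span BC: point load 132.5 at a = 1: Pab(L + b)/(6LEI) = 159/EI
  span BC: point load 86 at a = 1.88: Pab(L + b)/(6LEI) = 136.5/EI
  relative rotation θ_0 = (0 + 295.5)/EI = 295.5/EI
A unit hogging moment at B produces rotation L₁/(3EI) + L₂/(3EI) = 5.5/EI.
Compatibility: M_B·(L₁+L₂)/(3EI) = θ_0, giving M_B = 53.73 kip·ft (hogging).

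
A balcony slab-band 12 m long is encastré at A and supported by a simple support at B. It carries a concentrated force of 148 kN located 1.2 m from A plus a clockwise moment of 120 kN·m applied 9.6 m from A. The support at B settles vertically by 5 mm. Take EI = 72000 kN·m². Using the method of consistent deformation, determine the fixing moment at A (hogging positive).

M_A = 106.5 kN·m

Choose R_B as the redundant. The primary structure is the cantilever fixed at A.
Primary-structure tip deflection at B by superposition:
  point load 148 at a = 1.2: Pa²(3L − a)/(6EI) = 1236/EI
  clockwise couple 120 at a = 9.6: M₀a(2L − a)/(2EI) = 8294/EI
  δ_0 = 9530/EI
Flexibility coefficient — unit upward force at B: δ_{BB} = L³/(3EI) = 576/EI.
With EI = 72000 kN·m²: δ_0 = 0.13237 m and δ_{BB} = 0.008 m/kN.
Compatibility — the beam at B must follow the support down by 0.005 m: δ_0 − R_B·δ_{BB} = 0.005, so R_B = (0.13237 − 0.005)/0.008 = 15.92 kN.
Moment equilibrium about A: M_A = Σ(load moments about A) − R_B·L = 297.6 − 15.92×12 = 106.5 kN·m.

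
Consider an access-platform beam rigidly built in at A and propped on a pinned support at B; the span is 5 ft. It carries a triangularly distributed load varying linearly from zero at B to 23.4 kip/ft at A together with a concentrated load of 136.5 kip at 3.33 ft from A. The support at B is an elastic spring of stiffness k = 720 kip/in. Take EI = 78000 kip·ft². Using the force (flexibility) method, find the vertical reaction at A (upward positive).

R_A = 127.3 kip

Remove the prop at B; the released (primary) structure is a cantilever built in at A.
Downward deflection at the released point B due to the loads:
  triangular load, peak 23.4 at the fixed end: w₀L⁴/(30EI) = 487.5/EI
  point load 136.5 at a = 3.33: Pa²(3L − a)/(6EI) = 2944/EI
  δ_0 = 3432/EI
Tip deflection under a unit load at B: L³/(3EI) = 41.67/EI.
With EI = 78000 kip·ft²: δ_0 = 0.043994 ft and δ_{BB} = 0.000534 ft/kip.
Compatibility — the spring shortens by R_B/k under the reaction it provides: δ_0 − R_B·δ_{BB} = R_B/k. With 1/k = 1/(720×12) ft/kip = 0.000116 ft/kip, R_B = δ_0 / (δ_{BB} + 1/k) = 0.043994 / (0.000534 + 0.000116) = 67.69 kip.
Vertical equilibrium: R_A = ΣP − R_B = 195 − 67.69 = 127.3 kip.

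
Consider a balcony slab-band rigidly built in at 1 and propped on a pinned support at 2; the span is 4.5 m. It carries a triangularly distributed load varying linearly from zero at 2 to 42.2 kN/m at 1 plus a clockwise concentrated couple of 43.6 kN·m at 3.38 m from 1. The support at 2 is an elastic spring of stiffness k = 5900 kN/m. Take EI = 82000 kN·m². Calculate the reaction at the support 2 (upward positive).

R_2 = 22.38 kN

Choose R_2 as the redundant. The primary structure is the cantilever fixed at 1.
Primary-structure tip deflection at 2 by superposition:
  triangular load, peak 42.2 at the fixed end: w₀L⁴/(30EI) = 576.8/EI
  clockwise couple 43.6 at a = 3.38: M₀a(2L − a)/(2EI) = 414.1/EI
  δ_0 = 990.9/EI
Flexibility coefficient — unit upward force at 2: δ_{22} = L³/(3EI) = 30.38/EI.
With EI = 82000 kN·m²: δ_0 = 0.012084 m and δ_{22} = 0.00037 m/kN.
Compatibility — the spring shortens by R_2/k under the reaction it provides: δ_0 − R_2·δ_{22} = R_2/k. With 1/k = 0.000169 m/kN, R_2 = δ_0 / (δ_{22} + 1/k) = 0.012084 / (0.00037 + 0.000169) = 22.38 kN.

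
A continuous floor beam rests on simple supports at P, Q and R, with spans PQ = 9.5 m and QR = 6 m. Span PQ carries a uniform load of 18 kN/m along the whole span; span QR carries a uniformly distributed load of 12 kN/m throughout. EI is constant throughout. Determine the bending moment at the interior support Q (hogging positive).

M_Q = 145.4 kN·m

Release continuity at Q by inserting a hinge; the redundant is the internal moment M_Q. The primary structure is two simply-supported spans PQ and QR.
Discontinuity in slope at Q on the released structure — sum the simple-span end rotations:
  span PQ: UDL 18: wL³/(24EI) = 643/EI
  span QR: UDL 12: wL³/(24EI) = 108/EI
  relative rotation θ_0 = (643 + 108)/EI = 751/EI
A unit hogging moment at Q produces rotation L₁/(3EI) + L₂/(3EI) = 5.167/EI.
Slope continuity at Q: θ_0 = M_Q·5.167/EI, so M_Q = 751/5.167 = 145.4 kN·m (hogging).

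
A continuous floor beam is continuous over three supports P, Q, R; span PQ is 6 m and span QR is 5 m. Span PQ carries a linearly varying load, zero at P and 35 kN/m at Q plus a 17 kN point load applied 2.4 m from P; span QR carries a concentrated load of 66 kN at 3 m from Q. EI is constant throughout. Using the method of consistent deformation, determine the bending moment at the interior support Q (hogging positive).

Take M_Q as the redundant. Released structure: two simple spans PQ and QR with a hinge at Q.
End slopes at the hinge Q, treating each span as simply supported:
  span PQ: triangular load, peak 35: w₀L³/(45EI) = 168/EI
  span PQ: point load 17 at a = 2.4: Pab(L + a)/(6LEI) = 34.27/EI
  span QR: point load 66 at a = 3: Pab(L + b)/(6LEI) = 92.4/EI
  relative rotation θ_0 = (202.3 + 92.4)/EI = 294.7/EI
A unit hogging moment at Q produces rotation L₁/(3EI) + L₂/(3EI) = 3.667/EI.
Slope continuity at Q: θ_0 = M_Q·3.667/EI, so M_Q = 294.7/3.667 = 80.37 kN·m (hogging).

M_Q = 80.37 kN·m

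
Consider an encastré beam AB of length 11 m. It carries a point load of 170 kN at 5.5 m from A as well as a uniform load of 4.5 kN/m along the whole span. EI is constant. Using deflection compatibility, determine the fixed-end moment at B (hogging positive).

M_B = 279.1 kN·m

Release both end moments; the primary structure is a simply-supported span AB with redundants M_A and M_B.
On the primary (simply-supported) span, the end slopes from the loading are:
  at A: point load 170 at a = 5.5: Pab(L + b)/(6LEI) = 1286/EI
  at B: point load 170 at a = 5.5: Pab(L + a)/(6LEI) = 1286/EI
  at A: UDL 4.5: wL³/(24EI) = 249.6/EI
  at B: UDL 4.5: wL³/(24EI) = 249.6/EI
  θ_A0 = 1535/EI,  θ_B0 = 1535/EI
Flexibility coefficients: a unit moment at one end gives L/(3EI) there and L/(6EI) at the far end, so f₁₁ = f₂₂ = 3.667/EI and f₁₂ = f₂₁ = 1.833/EI.
Compatibility — zero rotation at each built-in end:
  3.667 M_A + 1.833 M_B = 1535
  1.833 M_A + 3.667 M_B = 1535
Solving the pair gives M_A = 279.1 kN·m and M_B = 279.1 kN·m (hogging).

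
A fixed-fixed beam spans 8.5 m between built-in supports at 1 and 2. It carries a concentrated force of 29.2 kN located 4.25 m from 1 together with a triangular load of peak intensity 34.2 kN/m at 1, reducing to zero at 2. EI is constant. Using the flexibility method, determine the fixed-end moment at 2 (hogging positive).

M_2 = 113.4 kN·m

Release both end moments; the primary structure is a simply-supported span 12 with redundants M_1 and M_2.
End rotations of the released simple span under the applied load (×1/EI):
  at 1: point load 29.2 at a = 4.25: Pab(L + b)/(6LEI) = 131.9/EI
  at 2: point load 29.2 at a = 4.25: Pab(L + a)/(6LEI) = 131.9/EI
  at 1: triangular load, peak 34.2: w₀L³/(45EI) = 466.7/EI
  at 2: triangular load, peak 34.2: 7w₀L³/(360EI) = 408.4/EI
  θ_10 = 598.6/EI,  θ_20 = 540.2/EI
Flexibility coefficients: a unit moment at one end gives L/(3EI) there and L/(6EI) at the far end, so f₁₁ = f₂₂ = 2.833/EI and f₁₂ = f₂₁ = 1.417/EI.
Compatibility — zero rotation at each built-in end:
  2.833 M_1 + 1.417 M_2 = 598.6
  1.417 M_1 + 2.833 M_2 = 540.2
Solving the pair gives M_1 = 154.6 kN·m and M_2 = 113.4 kN·m (hogging).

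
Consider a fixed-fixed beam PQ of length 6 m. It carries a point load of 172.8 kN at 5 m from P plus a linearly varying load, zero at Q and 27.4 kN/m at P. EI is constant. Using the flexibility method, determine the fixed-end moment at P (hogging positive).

Take the two fixed-end moments M_P, M_Q as redundants; the released structure is the simple span PQ.
End rotations of the released simple span under the applied load (×1/EI):
  at P: point load 172.8 at a = 5: Pab(L + b)/(6LEI) = 168/EI
  at Q: point load 172.8 at a = 5: Pab(L + a)/(6LEI) = 264/EI
  at P: triangular load, peak 27.4: w₀L³/(45EI) = 131.5/EI
  at Q: triangular load, peak 27.4: 7w₀L³/(360EI) = 115.1/EI
  θ_P0 = 299.5/EI,  θ_Q0 = 379.1/EI
Flexibility coefficients: a unit moment at one end gives L/(3EI) there and L/(6EI) at the far end, so f₁₁ = f₂₂ = 2/EI and f₁₂ = f₂₁ = 1/EI.
Compatibility — zero rotation at each built-in end:
  2 M_P + 1 M_Q = 299.5
  1 M_P + 2 M_Q = 379.1
Solving the pair gives M_P = 73.32 kN·m and M_Q = 152.9 kN·m (hogging).

M_P = 73.32 kN·m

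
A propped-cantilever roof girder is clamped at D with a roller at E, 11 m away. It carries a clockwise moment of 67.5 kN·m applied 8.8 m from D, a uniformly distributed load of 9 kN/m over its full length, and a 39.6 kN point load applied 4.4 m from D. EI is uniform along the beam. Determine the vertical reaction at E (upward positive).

Choose R_E as the redundant. The primary structure is the cantilever fixed at D.
Primary-structure tip deflection at E by superposition:
  clockwise couple 67.5 at a = 8.8: M₀a(2L − a)/(2EI) = 3920/EI
  UDL 9: wL⁴/(8EI) = 16471/EI
  point load 39.6 at a = 4.4: Pa²(3L − a)/(6EI) = 3654/EI
  δ_0 = 24046/EI
Flexibility coefficient — unit upward force at E: δ_{EE} = L³/(3EI) = 443.7/EI.
Compatibility at E: δ_0 − R_E·δ_{EE} = 0, so R_E = 24046/443.7 = 54.2 kN.

R_E = 54.2 kN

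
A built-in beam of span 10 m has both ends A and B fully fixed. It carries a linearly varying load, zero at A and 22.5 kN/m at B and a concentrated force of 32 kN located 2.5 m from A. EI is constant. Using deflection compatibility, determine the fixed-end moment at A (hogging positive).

M_A = 120 kN·m

Take the two fixed-end moments M_A, M_B as redundants; the released structure is the simple span AB.
End rotations of the released simple span under the applied load (×1/EI):
  at A: triangular load, peak 22.5: 7w₀L³/(360EI) = 437.5/EI
  at B: triangular load, peak 22.5: w₀L³/(45EI) = 500/EI
  at A: point load 32 at a = 2.5: Pab(L + b)/(6LEI) = 175/EI
  at B: point load 32 at a = 2.5: Pab(L + a)/(6LEI) = 125/EI
  θ_A0 = 612.5/EI,  θ_B0 = 625/EI
Flexibility coefficients: a unit moment at one end gives L/(3EI) there and L/(6EI) at the far end, so f₁₁ = f₂₂ = 3.333/EI and f₁₂ = f₂₁ = 1.667/EI.
Compatibility — zero rotation at each built-in end:
  3.333 M_A + 1.667 M_B = 612.5
  1.667 M_A + 3.333 M_B = 625
Solving the pair gives M_A = 120 kN·m and M_B = 127.5 kN·m (hogging).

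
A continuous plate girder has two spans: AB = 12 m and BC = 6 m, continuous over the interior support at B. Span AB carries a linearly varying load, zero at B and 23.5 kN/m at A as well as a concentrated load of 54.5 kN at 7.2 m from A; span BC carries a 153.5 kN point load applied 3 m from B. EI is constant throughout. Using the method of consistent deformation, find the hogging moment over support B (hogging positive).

M_B = 272.9 kN·m

Release continuity at B by inserting a hinge; the redundant is the internal moment M_B. The primary structure is two simply-supported spans AB and BC.
Discontinuity in slope at B on the released structure — sum the simple-span end rotations:
  span AB: triangular load, peak 23.5: 7w₀L³/(360EI) = 789.6/EI
  span AB: point load 54.5 at a = 7.2: Pab(L + a)/(6LEI) = 502.3/EI
  span BC: point load 153.5 at a = 3: Pab(L + b)/(6LEI) = 345.4/EI
  relative rotation θ_0 = (1292 + 345.4)/EI = 1637/EI
A unit hogging moment at B produces rotation L₁/(3EI) + L₂/(3EI) = 6/EI.
Slope continuity at B: θ_0 = M_B·6/EI, so M_B = 1637/6 = 272.9 kN·m (hogging).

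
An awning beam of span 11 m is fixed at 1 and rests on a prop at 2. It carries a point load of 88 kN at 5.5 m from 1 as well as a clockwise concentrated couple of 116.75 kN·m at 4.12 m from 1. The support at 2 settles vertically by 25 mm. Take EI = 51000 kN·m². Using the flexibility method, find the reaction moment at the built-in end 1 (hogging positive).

Release the roller at 2. Primary structure: cantilever fixed at 1.
Free-end deflection of the primary structure under the applied loading (downward +):
  point load 88 at a = 5.5: Pa²(3L − a)/(6EI) = 12201/EI
  clockwise couple 116.75 at a = 4.12: M₀a(2L − a)/(2EI) = 4300/EI
  δ_0 = 16501/EI
Tip deflection under a unit load at 2: L³/(3EI) = 443.7/EI.
With EI = 51000 kN·m²: δ_0 = 0.32355 m and δ_{22} = 0.008699 m/kN.
Compatibility — the beam at 2 must follow the support down by 0.025 m: δ_0 − R_2·δ_{22} = 0.025, so R_2 = (0.32355 − 0.025)/0.008699 = 34.32 kN.
Moment equilibrium about 1: M_1 = Σ(load moments about 1) − R_2·L = 600.8 − 34.32×11 = 223.2 kN·m.

M_1 = 223.2 kN·m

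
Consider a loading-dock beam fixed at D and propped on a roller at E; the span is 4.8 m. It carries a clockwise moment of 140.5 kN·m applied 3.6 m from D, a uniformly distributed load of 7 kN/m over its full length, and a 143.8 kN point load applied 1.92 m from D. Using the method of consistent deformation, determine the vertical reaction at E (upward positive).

R_E = 83.67 kN

Choose R_E as the redundant. The primary structure is the cantilever fixed at D.
Deflection at E on the released cantilever, summing each load's contribution:
  clockwise couple 140.5 at a = 3.6: M₀a(2L − a)/(2EI) = 1517/EI
  UDL 7: wL⁴/(8EI) = 464.5/EI
  point load 143.8 at a = 1.92: Pa²(3L − a)/(6EI) = 1103/EI
  δ_0 = 3085/EI
Flexibility coefficient — unit upward force at E: δ_{EE} = L³/(3EI) = 36.86/EI.
The prop prevents deflection at E: R_E = δ_0/δ_{EE} = 3085/36.86 = 83.67 kN.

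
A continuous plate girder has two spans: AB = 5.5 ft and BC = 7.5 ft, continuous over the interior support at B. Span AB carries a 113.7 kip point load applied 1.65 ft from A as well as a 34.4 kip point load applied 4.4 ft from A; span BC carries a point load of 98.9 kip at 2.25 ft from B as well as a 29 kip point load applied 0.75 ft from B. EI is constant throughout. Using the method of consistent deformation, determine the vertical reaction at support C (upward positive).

R_C = 14.6 kip

Insert a hinge at B; M_B is the redundant, and each span becomes simply supported.
End slopes at the hinge B, treating each span as simply supported:
  span AB: point load 113.7 at a = 1.65: Pab(L + a)/(6LEI) = 156.5/EI
  span AB: point load 34.4 at a = 4.4: Pab(L + a)/(6LEI) = 49.95/EI
  span BC: point load 98.9 at a = 2.25: Pab(L + b)/(6LEI) = 331/EI
  span BC: point load 29 at a = 0.75: Pab(L + b)/(6LEI) = 46.49/EI
  relative rotation θ_0 = (206.4 + 377.5)/EI = 583.9/EI
A unit hogging moment at B produces rotation L₁/(3EI) + L₂/(3EI) = 4.333/EI.
Slope continuity at B: θ_0 = M_B·4.333/EI, so M_B = 583.9/4.333 = 134.8 kip·ft (hogging).
Span BC, ΣM about C: R_B^{BC}·7.5 = 715 + 134.8, so R_B^{BC} = 113.3 kip and R_C = 127.9 − 113.3 = 14.6 kip.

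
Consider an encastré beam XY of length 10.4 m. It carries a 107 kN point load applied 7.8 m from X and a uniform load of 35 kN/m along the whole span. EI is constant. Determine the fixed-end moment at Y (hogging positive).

Release both end moments; the primary structure is a simply-supported span XY with redundants M_X and M_Y.
On the primary (simply-supported) span, the end slopes from the loading are:
  at X: point load 107 at a = 7.8: Pab(L + b)/(6LEI) = 452.1/EI
  at Y: point load 107 at a = 7.8: Pab(L + a)/(6LEI) = 632.9/EI
  at X: UDL 35: wL³/(24EI) = 1640/EI
  at Y: UDL 35: wL³/(24EI) = 1640/EI
  θ_X0 = 2093/EI,  θ_Y0 = 2273/EI
Flexibility coefficients: a unit moment at one end gives L/(3EI) there and L/(6EI) at the far end, so f₁₁ = f₂₂ = 3.467/EI and f₁₂ = f₂₁ = 1.733/EI.
Compatibility — zero rotation at each built-in end:
  3.467 M_X + 1.733 M_Y = 2093
  1.733 M_X + 3.467 M_Y = 2273
Solving the pair gives M_X = 367.6 kN·m and M_Y = 472 kN·m (hogging).

M_Y = 472 kN·m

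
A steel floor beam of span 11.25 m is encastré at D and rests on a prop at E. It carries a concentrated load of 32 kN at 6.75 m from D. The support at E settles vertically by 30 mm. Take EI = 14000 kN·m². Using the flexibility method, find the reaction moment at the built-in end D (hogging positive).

Release the roller at E. Primary structure: cantilever fixed at D.
Free-end deflection of the primary structure under the applied loading (downward +):
  point load 32 at a = 6.75: Pa²(3L − a)/(6EI) = 6561/EI
Flexibility coefficient — unit upward force at E: δ_{EE} = L³/(3EI) = 474.6/EI.
With EI = 14000 kN·m²: δ_0 = 0.46864 m and δ_{EE} = 0.033901 m/kN.
Compatibility — the beam at E must follow the support down by 0.03 m: δ_0 − R_E·δ_{EE} = 0.03, so R_E = (0.46864 − 0.03)/0.033901 = 12.94 kN.
Moment equilibrium about D: M_D = Σ(load moments about D) − R_E·L = 216 − 12.94×11.25 = 70.44 kN·m.

M_D = 70.44 kN·m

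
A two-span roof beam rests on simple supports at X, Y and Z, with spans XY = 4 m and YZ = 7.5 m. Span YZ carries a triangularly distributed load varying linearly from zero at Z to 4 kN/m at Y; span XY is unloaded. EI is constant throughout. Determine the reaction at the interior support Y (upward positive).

Insert a hinge at Y; M_Y is the redundant, and each span becomes simply supported.
Rotations at Y on the released spans (each span's end-slope, ×1/EI):
  span YZ: triangular load, peak 4: w₀L³/(45EI) = 37.5/EI
  relative rotation θ_0 = (0 + 37.5)/EI = 37.5/EI
A unit hogging moment at Y produces rotation L₁/(3EI) + L₂/(3EI) = 3.833/EI.
Compatibility: M_Y·(L₁+L₂)/(3EI) = θ_0, giving M_Y = 9.783 kN·m (hogging).
Span XY, ΣM about X with M_Y applied at Y: R_Y^{XY}·4 = 0 + 9.783, so R_Y^{XY} = 2.446 kN and R_X = 0 − 2.446 = -2.446 kN.
Span YZ, ΣM about Z: R_Y^{YZ}·7.5 = 75 + 9.783, so R_Y^{YZ} = 11.3 kN and R_Z = 15 − 11.3 = 3.696 kN.
R_Y = 2.446 + 11.3 = 13.75 kN.

R_Y = 13.75 kN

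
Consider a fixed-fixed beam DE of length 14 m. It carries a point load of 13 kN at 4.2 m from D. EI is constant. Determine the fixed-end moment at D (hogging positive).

Release both end moments; the primary structure is a simply-supported span DE with redundants M_D and M_E.
End rotations of the released simple span under the applied load (×1/EI):
  at D: point load 13 at a = 4.2: Pab(L + b)/(6LEI) = 151.6/EI
  at E: point load 13 at a = 4.2: Pab(L + a)/(6LEI) = 115.9/EI
  θ_D0 = 151.6/EI,  θ_E0 = 115.9/EI
Flexibility coefficients: a unit moment at one end gives L/(3EI) there and L/(6EI) at the far end, so f₁₁ = f₂₂ = 4.667/EI and f₁₂ = f₂₁ = 2.333/EI.
Compatibility — zero rotation at each built-in end:
  4.667 M_D + 2.333 M_E = 151.6
  2.333 M_D + 4.667 M_E = 115.9
Solving the pair gives M_D = 26.75 kN·m and M_E = 11.47 kN·m (hogging).

M_D = 26.75 kN·m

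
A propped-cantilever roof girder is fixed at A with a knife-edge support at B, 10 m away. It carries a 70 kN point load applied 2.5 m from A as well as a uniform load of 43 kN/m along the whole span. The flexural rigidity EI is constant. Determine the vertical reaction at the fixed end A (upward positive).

R_A = 332.7 kN

Take the reaction at B as the redundant and release it; the primary structure is a cantilever fixed at A.
Deflection at B on the released cantilever, summing each load's contribution:
  point load 70 at a = 2.5: Pa²(3L − a)/(6EI) = 2005/EI
  UDL 43: wL⁴/(8EI) = 53750/EI
  δ_0 = 55755/EI
Flexibility coefficient — unit upward force at B: δ_{BB} = L³/(3EI) = 333.3/EI.
Compatibility at B: δ_0 − R_B·δ_{BB} = 0, so R_B = 55755/333.3 = 167.3 kN.
Vertical equilibrium: R_A = ΣP − R_B = 500 − 167.3 = 332.7 kN.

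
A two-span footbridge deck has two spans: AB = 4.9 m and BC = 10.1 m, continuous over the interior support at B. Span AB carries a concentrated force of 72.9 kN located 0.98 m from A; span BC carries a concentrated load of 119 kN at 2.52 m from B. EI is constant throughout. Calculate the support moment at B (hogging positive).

Release continuity at B by inserting a hinge; the redundant is the internal moment M_B. The primary structure is two simply-supported spans AB and BC.
End slopes at the hinge B, treating each span as simply supported:
  span AB: point load 72.9 at a = 0.98: Pab(L + a)/(6LEI) = 56.01/EI
  span BC: point load 119 at a = 2.52: Pab(L + b)/(6LEI) = 663.2/EI
  relative rotation θ_0 = (56.01 + 663.2)/EI = 719.2/EI
A unit hogging moment at B produces rotation L₁/(3EI) + L₂/(3EI) = 5/EI.
Slope continuity at B: θ_0 = M_B·5/EI, so M_B = 719.2/5 = 143.8 kN·m (hogging).

M_B = 143.8 kN·m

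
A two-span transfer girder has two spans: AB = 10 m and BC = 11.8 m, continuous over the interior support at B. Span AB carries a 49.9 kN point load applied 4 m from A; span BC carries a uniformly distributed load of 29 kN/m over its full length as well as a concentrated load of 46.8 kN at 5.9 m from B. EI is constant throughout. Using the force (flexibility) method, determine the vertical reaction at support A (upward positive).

Insert a hinge at B; M_B is the redundant, and each span becomes simply supported.
End slopes at the hinge B, treating each span as simply supported:
  span AB: point load 49.9 at a = 4: Pab(L + a)/(6LEI) = 279.4/EI
  span BC: UDL 29: wL³/(24EI) = 1985/EI
  span BC: point load 46.8 at a = 5.9: Pab(L + b)/(6LEI) = 407.3/EI
  relative rotation θ_0 = (279.4 + 2393)/EI = 2672/EI
A unit hogging moment at B produces rotation L₁/(3EI) + L₂/(3EI) = 7.267/EI.
Slope continuity at B: θ_0 = M_B·7.267/EI, so M_B = 2672/7.267 = 367.7 kN·m (hogging).
Span AB, ΣM about A with M_B applied at B: R_B^{AB}·10 = 199.6 + 367.7, so R_B^{AB} = 56.73 kN and R_A = 49.9 − 56.73 = -6.831 kN.

R_A = -6.831 kN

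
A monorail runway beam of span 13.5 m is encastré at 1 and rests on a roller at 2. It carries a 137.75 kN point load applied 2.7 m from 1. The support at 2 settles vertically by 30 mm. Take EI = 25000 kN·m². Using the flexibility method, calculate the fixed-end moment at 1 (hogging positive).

Choose R_2 as the redundant. The primary structure is the cantilever fixed at 1.
Free-end deflection of the primary structure under the applied loading (downward +):
  point load 137.75 at a = 2.7: Pa²(3L − a)/(6EI) = 6326/EI
Flexibility coefficient — unit upward force at 2: δ_{22} = L³/(3EI) = 820.1/EI.
With EI = 25000 kN·m²: δ_0 = 0.25306 m and δ_{22} = 0.032805 m/kN.
Compatibility — the beam at 2 must follow the support down by 0.03 m: δ_0 − R_2·δ_{22} = 0.03, so R_2 = (0.25306 − 0.03)/0.032805 = 6.8 kN.
Moment equilibrium about 1: M_1 = Σ(load moments about 1) − R_2·L = 371.9 − 6.8×13.5 = 280.1 kN·m.

M_1 = 280.1 kN·m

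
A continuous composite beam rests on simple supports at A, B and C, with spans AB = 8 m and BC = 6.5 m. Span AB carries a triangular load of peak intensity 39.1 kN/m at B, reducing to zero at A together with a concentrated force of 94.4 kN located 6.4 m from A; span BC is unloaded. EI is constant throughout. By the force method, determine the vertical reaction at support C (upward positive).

R_C = -23.39 kN

Take M_B as the redundant. Released structure: two simple spans AB and BC with a hinge at B.
End slopes at the hinge B, treating each span as simply supported:
  span AB: triangular load, peak 39.1: w₀L³/(45EI) = 444.9/EI
  span AB: point load 94.4 at a = 6.4: Pab(L + a)/(6LEI) = 290/EI
  relative rotation θ_0 = (734.9 + 0)/EI = 734.9/EI
A unit hogging moment at B produces rotation L₁/(3EI) + L₂/(3EI) = 4.833/EI.
Compatibility: M_B·(L₁+L₂)/(3EI) = θ_0, giving M_B = 152 kN·m (hogging).
Span BC, ΣM about C: R_B^{BC}·6.5 = 0 + 152, so R_B^{BC} = 23.39 kN and R_C = 0 − 23.39 = -23.39 kN.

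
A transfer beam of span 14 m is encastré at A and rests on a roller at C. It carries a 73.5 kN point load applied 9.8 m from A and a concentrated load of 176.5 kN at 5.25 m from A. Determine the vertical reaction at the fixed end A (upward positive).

Take the reaction at C as the redundant and release it; the primary structure is a cantilever fixed at A.
Free-end deflection of the primary structure under the applied loading (downward +):
  point load 73.5 at a = 9.8: Pa²(3L − a)/(6EI) = 37883/EI
  point load 176.5 at a = 5.25: Pa²(3L − a)/(6EI) = 29797/EI
  δ_0 = 67680/EI
Tip deflection under a unit load at C: L³/(3EI) = 914.7/EI.
The prop prevents deflection at C: R_C = δ_0/δ_{CC} = 67680/914.7 = 73.99 kN.
Vertical equilibrium: R_A = ΣP − R_C = 250 − 73.99 = 176 kN.

R_A = 176 kN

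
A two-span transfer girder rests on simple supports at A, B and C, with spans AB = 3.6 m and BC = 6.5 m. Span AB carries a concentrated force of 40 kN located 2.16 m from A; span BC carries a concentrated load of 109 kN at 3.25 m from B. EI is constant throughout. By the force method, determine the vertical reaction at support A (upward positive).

Release continuity at B by inserting a hinge; the redundant is the internal moment M_B. The primary structure is two simply-supported spans AB and BC.
End slopes at the hinge B, treating each span as simply supported:
  span AB: point load 40 at a = 2.16: Pab(L + a)/(6LEI) = 33.18/EI
  span BC: point load 109 at a = 3.25: Pab(L + b)/(6LEI) = 287.8/EI
  relative rotation θ_0 = (33.18 + 287.8)/EI = 321/EI
A unit hogging moment at B produces rotation L₁/(3EI) + L₂/(3EI) = 3.367/EI.
Slope continuity at B: θ_0 = M_B·3.367/EI, so M_B = 321/3.367 = 95.35 kN·m (hogging).
Span AB, ΣM about A with M_B applied at B: R_B^{AB}·3.6 = 86.4 + 95.35, so R_B^{AB} = 50.49 kN and R_A = 40 − 50.49 = -10.49 kN.

R_A = -10.49 kN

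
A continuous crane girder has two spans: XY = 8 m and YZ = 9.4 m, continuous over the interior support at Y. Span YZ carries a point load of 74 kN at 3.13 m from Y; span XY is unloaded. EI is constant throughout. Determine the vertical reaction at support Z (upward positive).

R_Z = 17.24 kN

Take M_Y as the redundant. Released structure: two simple spans XY and YZ with a hinge at Y.
End slopes at the hinge Y, treating each span as simply supported:
  span YZ: point load 74 at a = 3.13: Pab(L + b)/(6LEI) = 403.5/EI
  relative rotation θ_0 = (0 + 403.5)/EI = 403.5/EI
A unit hogging moment at Y produces rotation L₁/(3EI) + L₂/(3EI) = 5.8/EI.
Slope continuity at Y: θ_0 = M_Y·5.8/EI, so M_Y = 403.5/5.8 = 69.57 kN·m (hogging).
Span YZ, ΣM about Z: R_Y^{YZ}·9.4 = 464 + 69.57, so R_Y^{YZ} = 56.76 kN and R_Z = 74 − 56.76 = 17.24 kN.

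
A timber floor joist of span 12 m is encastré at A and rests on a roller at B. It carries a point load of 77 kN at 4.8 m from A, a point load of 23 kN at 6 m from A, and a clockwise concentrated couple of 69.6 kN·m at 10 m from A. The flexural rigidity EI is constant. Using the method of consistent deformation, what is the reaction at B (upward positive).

R_B = 31.66 kN

Choose R_B as the redundant. The primary structure is the cantilever fixed at A.
Free-end deflection of the primary structure under the applied loading (downward +):
  point load 77 at a = 4.8: Pa²(3L − a)/(6EI) = 9225/EI
  point load 23 at a = 6: Pa²(3L − a)/(6EI) = 4140/EI
  clockwise couple 69.6 at a = 10: M₀a(2L − a)/(2EI) = 4872/EI
  δ_0 = 18237/EI
Tip deflection under a unit load at B: L³/(3EI) = 576/EI.
The prop prevents deflection at B: R_B = δ_0/δ_{BB} = 18237/576 = 31.66 kN.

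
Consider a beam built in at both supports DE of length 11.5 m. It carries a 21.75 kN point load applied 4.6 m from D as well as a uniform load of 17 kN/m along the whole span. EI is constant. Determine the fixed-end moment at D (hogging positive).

Release both end moments; the primary structure is a simply-supported span DE with redundants M_D and M_E.
On the primary (simply-supported) span, the end slopes from the loading are:
  at D: point load 21.75 at a = 4.6: Pab(L + b)/(6LEI) = 184.1/EI
  at E: point load 21.75 at a = 4.6: Pab(L + a)/(6LEI) = 161.1/EI
  at D: UDL 17: wL³/(24EI) = 1077/EI
  at E: UDL 17: wL³/(24EI) = 1077/EI
  θ_D0 = 1261/EI,  θ_E0 = 1238/EI
Flexibility coefficients: a unit moment at one end gives L/(3EI) there and L/(6EI) at the far end, so f₁₁ = f₂₂ = 3.833/EI and f₁₂ = f₂₁ = 1.917/EI.
Compatibility — zero rotation at each built-in end:
  3.833 M_D + 1.917 M_E = 1261
  1.917 M_D + 3.833 M_E = 1238
Solving the pair gives M_D = 223.4 kN·m and M_E = 211.4 kN·m (hogging).

M_D = 223.4 kN·m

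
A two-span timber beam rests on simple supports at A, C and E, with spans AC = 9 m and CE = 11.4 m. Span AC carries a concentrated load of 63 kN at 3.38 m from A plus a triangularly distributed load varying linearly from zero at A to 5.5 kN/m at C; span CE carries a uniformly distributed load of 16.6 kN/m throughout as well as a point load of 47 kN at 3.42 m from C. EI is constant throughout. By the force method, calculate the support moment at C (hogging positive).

M_C = 257.6 kN·m

Take M_C as the redundant. Released structure: two simple spans AC and CE with a hinge at C.
Rotations at C on the released spans (each span's end-slope, ×1/EI):
  span AC: point load 63 at a = 3.38: Pab(L + a)/(6LEI) = 274.4/EI
  span AC: triangular load, peak 5.5: w₀L³/(45EI) = 89.1/EI
  span CE: UDL 16.6: wL³/(24EI) = 1025/EI
  span CE: point load 47 at a = 3.42: Pab(L + b)/(6LEI) = 363.4/EI
  relative rotation θ_0 = (363.5 + 1388)/EI = 1752/EI
A unit hogging moment at C produces rotation L₁/(3EI) + L₂/(3EI) = 6.8/EI.
Compatibility: M_C·(L₁+L₂)/(3EI) = θ_0, giving M_C = 257.6 kN·m (hogging).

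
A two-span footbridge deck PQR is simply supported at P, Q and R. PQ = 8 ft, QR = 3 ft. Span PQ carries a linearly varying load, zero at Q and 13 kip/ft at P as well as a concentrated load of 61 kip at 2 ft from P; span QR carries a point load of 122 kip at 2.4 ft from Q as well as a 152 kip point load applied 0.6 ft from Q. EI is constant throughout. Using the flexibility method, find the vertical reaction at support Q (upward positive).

Release continuity at Q by inserting a hinge; the redundant is the internal moment M_Q. The primary structure is two simply-supported spans PQ and QR.
End slopes at the hinge Q, treating each span as simply supported:
  span PQ: triangular load, peak 13: 7w₀L³/(360EI) = 129.4/EI
  span PQ: point load 61 at a = 2: Pab(L + a)/(6LEI) = 152.5/EI
  span QR: point load 122 at a = 2.4: Pab(L + b)/(6LEI) = 35.14/EI
  span QR: point load 152 at a = 0.6: Pab(L + b)/(6LEI) = 65.66/EI
  relative rotation θ_0 = (281.9 + 100.8)/EI = 382.7/EI
A unit hogging moment at Q produces rotation L₁/(3EI) + L₂/(3EI) = 3.667/EI.
Slope continuity at Q: θ_0 = M_Q·3.667/EI, so M_Q = 382.7/3.667 = 104.4 kip·ft (hogging).
Span PQ, ΣM about P with M_Q applied at Q: R_Q^{PQ}·8 = 260.7 + 104.4, so R_Q^{PQ} = 45.63 kip and R_P = 113 − 45.63 = 67.37 kip.
Span QR, ΣM about R: R_Q^{QR}·3 = 438 + 104.4, so R_Q^{QR} = 180.8 kip and R_R = 274 − 180.8 = 93.21 kip.
R_Q = 45.63 + 180.8 = 226.4 kip.

R_Q = 226.4 kip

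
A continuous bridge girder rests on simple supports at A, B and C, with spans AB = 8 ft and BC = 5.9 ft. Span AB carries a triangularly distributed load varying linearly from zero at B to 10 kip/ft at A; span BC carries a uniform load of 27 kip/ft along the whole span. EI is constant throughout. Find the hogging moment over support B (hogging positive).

M_B = 71.35 kip·ft

Take M_B as the redundant. Released structure: two simple spans AB and BC with a hinge at B.
Discontinuity in slope at B on the released structure — sum the simple-span end rotations:
  span AB: triangular load, peak 10: 7w₀L³/(360EI) = 99.56/EI
  span BC: UDL 27: wL³/(24EI) = 231.1/EI
  relative rotation θ_0 = (99.56 + 231.1)/EI = 330.6/EI
A unit hogging moment at B produces rotation L₁/(3EI) + L₂/(3EI) = 4.633/EI.
Slope continuity at B: θ_0 = M_B·4.633/EI, so M_B = 330.6/4.633 = 71.35 kip·ft (hogging).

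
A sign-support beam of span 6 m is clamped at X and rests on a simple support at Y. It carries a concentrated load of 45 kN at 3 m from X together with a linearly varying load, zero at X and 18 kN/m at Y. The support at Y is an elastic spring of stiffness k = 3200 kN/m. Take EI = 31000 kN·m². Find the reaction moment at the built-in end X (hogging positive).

Remove the prop at Y; the released (primary) structure is a cantilever built in at X.
Primary-structure tip deflection at Y by superposition:
  point load 45 at a = 3: Pa²(3L − a)/(6EI) = 1012/EI
  triangular load, peak 18 at the free end: 11w₀L⁴/(120EI) = 2138/EI
  δ_0 = 3151/EI
Flexibility coefficient — unit upward force at Y: δ_{YY} = L³/(3EI) = 72/EI.
With EI = 31000 kN·m²: δ_0 = 0.10164 m and δ_{YY} = 0.002323 m/kN.
Compatibility — the spring shortens by R_Y/k under the reaction it provides: δ_0 − R_Y·δ_{YY} = R_Y/k. With 1/k = 0.000313 m/kN, R_Y = δ_0 / (δ_{YY} + 1/k) = 0.10164 / (0.002323 + 0.000313) = 38.57 kN.
Moment equilibrium about X: M_X = Σ(load moments about X) − R_Y·L = 351 − 38.57×6 = 119.6 kN·m.

M_X = 119.6 kN·m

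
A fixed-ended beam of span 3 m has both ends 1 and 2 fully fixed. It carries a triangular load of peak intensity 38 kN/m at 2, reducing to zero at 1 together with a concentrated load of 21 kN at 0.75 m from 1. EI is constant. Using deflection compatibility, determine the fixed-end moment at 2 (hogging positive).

Take the two fixed-end moments M_1, M_2 as redundants; the released structure is the simple span 12.
Simple-span end rotations at 1 and 2 under the given loads:
  at 1: triangular load, peak 38: 7w₀L³/(360EI) = 19.95/EI
  at 2: triangular load, peak 38: w₀L³/(45EI) = 22.8/EI
  at 1: point load 21 at a = 0.75: Pab(L + b)/(6LEI) = 10.34/EI
  at 2: point load 21 at a = 0.75: Pab(L + a)/(6LEI) = 7.383/EI
  θ_10 = 30.29/EI,  θ_20 = 30.18/EI
Flexibility coefficients: a unit moment at one end gives L/(3EI) there and L/(6EI) at the far end, so f₁₁ = f₂₂ = 1/EI and f₁₂ = f₂₁ = 0.5/EI.
Compatibility — zero rotation at each built-in end:
  1 M_1 + 0.5 M_2 = 30.29
  0.5 M_1 + 1 M_2 = 30.18
Solving the pair gives M_1 = 20.26 kN·m and M_2 = 20.05 kN·m (hogging).

M_2 = 20.05 kN·m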